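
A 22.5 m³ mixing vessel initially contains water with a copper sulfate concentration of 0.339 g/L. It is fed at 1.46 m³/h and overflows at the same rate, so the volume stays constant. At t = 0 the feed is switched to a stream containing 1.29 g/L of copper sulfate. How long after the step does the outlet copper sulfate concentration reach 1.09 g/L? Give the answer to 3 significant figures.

24.0 h

Species balance on the tank: V dC/dt = Q(C_in − C), so τ = V/Q = 15.411 h.
C(t) = C_in + (C₀ − C_in) e^(−t/τ). Set C = 1.09 and solve for t:
e^(−t/τ) = (C − C_in)/(C₀ − C_in) = (1.09 − 1.29)/(0.339 − 1.29) = 0.21030
t = −τ ln(…) = 15.411 × 1.5592 = 24.029 h.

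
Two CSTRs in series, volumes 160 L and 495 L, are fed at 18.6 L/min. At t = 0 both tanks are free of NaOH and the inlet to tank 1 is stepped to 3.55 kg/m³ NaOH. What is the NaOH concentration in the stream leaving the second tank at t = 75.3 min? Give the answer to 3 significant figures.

Time constants: τᵢ = Vᵢ/Q for each well-mixed tank.
τ₁ = 160/18.6 = 8.6022 min; τ₂ = 495/18.6 = 26.613 min.
Solving the cascade with C₁(0)=C₂(0)=0 gives C₂(t) = C_in[1 − (τ₁ e^(−t/τ₁) − τ₂ e^(−t/τ₂))/(τ₁ − τ₂)].
At t = 75.3: e^(−t/τ₁) = 0.00015789, e^(−t/τ₂) = 0.059045.
C₂ = 3.55·[1 − (8.6022·0.00015789 − 26.613·0.059045)/(-18.011)] = 3.55·0.91283 = 3.2405 kg/m³.

3.24 kg/m³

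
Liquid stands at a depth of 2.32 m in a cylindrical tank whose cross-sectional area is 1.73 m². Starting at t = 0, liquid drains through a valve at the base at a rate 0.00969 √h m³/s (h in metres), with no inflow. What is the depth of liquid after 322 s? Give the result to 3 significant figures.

Accumulation of liquid (constant cross-section A): A dh/dt = −0.00969 √h.
∫ h^(−1/2) dh = −(0.00969/A) ∫ dt, giving 2√h = 2√h₀ − (0.00969/A) t.
√h = √2.32 − 0.00969·322/(2·1.73) = 1.5232 − 0.90179 = 0.62137.
h = 0.62137² = 0.38610 m.

0.386 m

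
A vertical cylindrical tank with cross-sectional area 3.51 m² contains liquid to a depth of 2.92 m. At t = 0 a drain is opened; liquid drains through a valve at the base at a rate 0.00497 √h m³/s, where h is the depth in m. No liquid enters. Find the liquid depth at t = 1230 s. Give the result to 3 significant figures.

0.702 m

With no inflow, A dh/dt = −0.00497 √h.
Separate and integrate: 2(√h − √h₀) = −(0.00497/A) t.
√h = √2.92 − 0.00497·1230/(2·3.51) = 1.7088 − 0.87081 = 0.83799.
h = 0.83799² = 0.70223 m.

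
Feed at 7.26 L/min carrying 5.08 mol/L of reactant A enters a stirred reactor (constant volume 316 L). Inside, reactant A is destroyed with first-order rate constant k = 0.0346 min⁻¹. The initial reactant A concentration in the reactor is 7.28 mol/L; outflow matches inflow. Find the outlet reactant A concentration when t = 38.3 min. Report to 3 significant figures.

Accumulation = in − out − consumed: V dC/dt = Q C_in − Q C − k V C.
This is linear with rate a = Q/V + k = 0.057575 min⁻¹.
C_ss = Q C_in/(Q + kV) = 2.0271 mol/L; C(t) = C_ss + (C₀ − C_ss) e^(−a t).
C(38.3) = 2.0271 + (5.2529)·e^(−0.057575·38.3) = 2.0271 + (5.2529)·0.11024 = 2.6062 mol/L.

2.61 mol/L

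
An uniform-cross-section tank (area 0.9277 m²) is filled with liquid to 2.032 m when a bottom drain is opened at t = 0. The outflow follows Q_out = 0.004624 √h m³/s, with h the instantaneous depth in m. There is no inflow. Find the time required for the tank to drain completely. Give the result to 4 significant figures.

572.0 s

A dh/dt = −Q_out = −0.004624 √h.
Separate and integrate: 2(√h − √h₀) = −(0.004624/A) t.
Set h = 0: 2√h₀ = (0.004624/A) t_empty ⇒ t_empty = 2A√h₀/0.004624.
t_empty = 2·0.9277·√2.032/0.004624 = 1.85540·1.42548/0.004624 = 571.981 s.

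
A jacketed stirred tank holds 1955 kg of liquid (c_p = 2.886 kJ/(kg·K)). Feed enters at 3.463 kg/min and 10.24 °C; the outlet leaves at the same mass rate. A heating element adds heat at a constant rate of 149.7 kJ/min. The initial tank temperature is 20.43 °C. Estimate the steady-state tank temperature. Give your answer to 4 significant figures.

25.22 °C

M c_p dT/dt = ṁ c_p (T_in − T) + Q̇.
At steady state dT/dt = 0 ⇒ T_ss = T_in + Q̇/(ṁ c_p) = 10.24 + 149.7/(3.463·2.886) = 25.2187 °C.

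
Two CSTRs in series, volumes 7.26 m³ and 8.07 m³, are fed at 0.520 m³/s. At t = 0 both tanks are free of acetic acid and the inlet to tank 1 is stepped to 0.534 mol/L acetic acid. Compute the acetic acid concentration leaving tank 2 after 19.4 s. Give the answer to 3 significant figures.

Each tank obeys Vᵢ dCᵢ/dt = Q(Cᵢ₋₁ − Cᵢ), so τᵢ = Vᵢ/Q.
τ₁ = 7.26/0.520 = 13.962 s; τ₂ = 8.07/0.520 = 15.519 s.
Tank 1: C₁ = C_in(1 − e^(−t/τ₁)). Tank 2 (τ₁ ≠ τ₂): C₂ = C_in[1 − (τ₁ e^(−t/τ₁) − τ₂ e^(−t/τ₂))/(τ₁ − τ₂)].
At t = 19.4: e^(−t/τ₁) = 0.24919, e^(−t/τ₂) = 0.28649.
C₂ = 0.534·[1 − (13.962·0.24919 − 15.519·0.28649)/(-1.5577)] = 0.534·0.37924 = 0.20251 mol/L.

0.203 mol/L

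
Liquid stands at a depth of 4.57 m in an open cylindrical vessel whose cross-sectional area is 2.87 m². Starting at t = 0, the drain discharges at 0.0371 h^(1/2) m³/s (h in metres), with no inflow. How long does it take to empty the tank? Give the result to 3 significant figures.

331 s

Accumulation of liquid (constant cross-section A): A dh/dt = −0.0371 √h.
∫ h^(−1/2) dh = −(0.0371/A) ∫ dt, giving 2√h = 2√h₀ − (0.0371/A) t.
Tank is empty when √h = 0: t_empty = 2A√h₀/0.0371.
t_empty = 2·2.87·√4.57/0.0371 = 5.7400·2.1378/0.0371 = 330.75 s.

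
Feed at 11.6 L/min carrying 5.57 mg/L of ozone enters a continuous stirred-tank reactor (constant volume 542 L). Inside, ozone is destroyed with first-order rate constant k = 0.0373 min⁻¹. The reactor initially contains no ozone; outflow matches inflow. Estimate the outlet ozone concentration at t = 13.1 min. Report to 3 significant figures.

1.09 mg/L

Accumulation = in − out − consumed: V dC/dt = Q C_in − Q C − k V C.
dC/dt = (Q/V) C_in − (Q/V + k) C; effective rate a = Q/V + k = 0.021402 + 0.0373 = 0.058702 min⁻¹.
C_ss = Q C_in/(Q + kV) = 2.0308 mg/L; C(t) = C_ss + (C₀ − C_ss) e^(−a t).
C(13.1) = 2.0308 + (-2.0308)·e^(−0.058702·13.1) = 2.0308 + (-2.0308)·0.46348 = 1.0896 mg/L.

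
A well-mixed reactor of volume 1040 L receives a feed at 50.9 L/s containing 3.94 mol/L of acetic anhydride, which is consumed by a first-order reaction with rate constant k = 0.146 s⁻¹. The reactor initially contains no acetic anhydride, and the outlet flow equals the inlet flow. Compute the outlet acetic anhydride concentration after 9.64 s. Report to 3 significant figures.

V dC/dt = Q(C_in − C) − k V C.
dC/dt = (Q/V) C_in − (Q/V + k) C; effective rate a = Q/V + k = 0.048942 + 0.146 = 0.19494 s⁻¹.
C_ss = Q C_in/(Q + kV) = 0.98918 mol/L; C(t) = C_ss + (C₀ − C_ss) e^(−a t).
C(9.64) = 0.98918 + (-0.98918)·e^(−0.19494·9.64) = 0.98918 + (-0.98918)·0.15271 = 0.83813 mol/L.

0.838 mol/L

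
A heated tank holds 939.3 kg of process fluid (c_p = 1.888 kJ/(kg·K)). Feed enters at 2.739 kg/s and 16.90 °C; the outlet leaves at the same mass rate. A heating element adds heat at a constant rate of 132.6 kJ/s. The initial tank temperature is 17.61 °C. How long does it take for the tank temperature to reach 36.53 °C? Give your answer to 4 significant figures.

Energy balance: M c_p dT/dt = ṁ c_p (T_in − T) + 132.6.
τ = M/ṁ = 342.935 s; T_ss = T_in + Q̇/(ṁ c_p) = 42.5419 °C.
T(t) = T_ss + (T₀ − T_ss) e^(−t/τ). Set T = 36.53:
e^(−t/τ) = (36.53 − 42.5419)/(17.61 − 42.5419) = 0.241132
t = −342.935 · ln(0.241132) = 487.796 s.

487.8 s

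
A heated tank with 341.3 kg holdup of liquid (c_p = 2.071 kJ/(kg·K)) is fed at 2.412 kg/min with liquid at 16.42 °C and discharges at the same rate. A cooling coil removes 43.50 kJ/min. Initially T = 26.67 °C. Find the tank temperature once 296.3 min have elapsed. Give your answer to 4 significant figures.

Unsteady energy balance on the tank contents: M c_p dT/dt = ṁ c_p (T_in − T) − 43.50.
Rearrange: dT/dt = (T_ss − T)/τ with τ = M/ṁ = 141.501 min and T_ss = T_in − Q̇/(ṁ c_p) = 7.71173 °C.
This is linear first-order; T(t) = T_ss + (T₀ − T_ss) e^(−t/τ).
T(296.3) = 7.71173 + (18.9583)·e^(−296.3/141.501) = 7.71173 + (18.9583)·0.123196 = 10.0473 °C.

10.05 °C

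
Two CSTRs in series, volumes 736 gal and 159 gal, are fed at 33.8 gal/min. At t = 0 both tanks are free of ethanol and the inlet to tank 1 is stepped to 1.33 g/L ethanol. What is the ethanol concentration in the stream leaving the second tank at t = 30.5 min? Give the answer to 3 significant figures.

0.912 g/L

Time constants: τᵢ = Vᵢ/Q for each well-mixed tank.
τ₁ = 736/33.8 = 21.775 min; τ₂ = 159/33.8 = 4.7041 min.
Solving the cascade with C₁(0)=C₂(0)=0 gives C₂(t) = C_in[1 − (τ₁ e^(−t/τ₁) − τ₂ e^(−t/τ₂))/(τ₁ − τ₂)].
At t = 30.5: e^(−t/τ₁) = 0.24643, e^(−t/τ₂) = 0.0015282.
C₂ = 1.33·[1 − (21.775·0.24643 − 4.7041·0.0015282)/(17.071)] = 1.33·0.68608 = 0.91249 g/L.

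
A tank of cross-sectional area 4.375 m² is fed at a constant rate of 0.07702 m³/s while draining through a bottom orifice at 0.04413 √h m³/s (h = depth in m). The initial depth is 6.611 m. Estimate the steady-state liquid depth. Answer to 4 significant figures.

3.046 m

Level balance: A dh/dt = 0.07702 − 0.04413 √h. Setting dh/dt = 0:
Q_in = 0.04413 √h_ss ⇒ √h_ss = 0.07702/0.04413 = 1.74530.
h_ss = 1.74530² = 3.04607 m. (Since h₀ = 6.611 m > h_ss, the level will fall toward this value.)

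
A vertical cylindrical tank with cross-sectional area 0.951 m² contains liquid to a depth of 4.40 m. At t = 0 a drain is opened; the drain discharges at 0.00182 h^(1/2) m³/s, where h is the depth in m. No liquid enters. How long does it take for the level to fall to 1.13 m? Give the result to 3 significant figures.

Accumulation of liquid (constant cross-section A): A dh/dt = −0.00182 √h.
This is separable: 2 d(√h)/dt = −0.00182/A, so √h = √h₀ − (0.00182/(2A)) t.
t = 2A(√h₀ − √h)/0.00182 = 2·0.951·(√4.40 − √1.13)/0.00182
  = 1.9020 × (2.0976 − 1.0630) / 0.00182 = 1081.2 s.

1080 s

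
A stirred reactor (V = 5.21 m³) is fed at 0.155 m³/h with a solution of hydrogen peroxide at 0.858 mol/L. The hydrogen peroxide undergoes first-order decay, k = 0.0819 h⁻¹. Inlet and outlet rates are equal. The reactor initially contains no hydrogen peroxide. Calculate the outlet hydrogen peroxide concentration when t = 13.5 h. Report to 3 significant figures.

0.178 mol/L

Accumulation = in − out − consumed: V dC/dt = Q C_in − Q C − k V C.
dC/dt = (Q/V) C_in − (Q/V + k) C; effective rate a = Q/V + k = 0.029750 + 0.0819 = 0.11165 h⁻¹.
C_ss = Q C_in/(Q + kV) = 0.22862 mol/L; C(t) = C_ss + (C₀ − C_ss) e^(−a t).
C(13.5) = 0.22862 + (-0.22862)·e^(−0.11165·13.5) = 0.22862 + (-0.22862)·0.22151 = 0.17798 mol/L.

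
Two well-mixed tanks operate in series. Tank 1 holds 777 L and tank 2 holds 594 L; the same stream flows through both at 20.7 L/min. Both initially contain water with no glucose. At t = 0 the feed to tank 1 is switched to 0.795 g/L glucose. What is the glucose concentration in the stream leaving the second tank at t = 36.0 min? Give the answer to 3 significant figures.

0.237 g/L

Species balance on tank i: dCᵢ/dt = (Cᵢ₋₁ − Cᵢ)/τᵢ with τᵢ = Vᵢ/Q.
τ₁ = 777/20.7 = 37.536 min; τ₂ = 594/20.7 = 28.696 min.
Solving the cascade with C₁(0)=C₂(0)=0 gives C₂(t) = C_in[1 − (τ₁ e^(−t/τ₁) − τ₂ e^(−t/τ₂))/(τ₁ − τ₂)].
At t = 36.0: e^(−t/τ₁) = 0.38325, e^(−t/τ₂) = 0.28521.
C₂ = 0.795·[1 − (37.536·0.38325 − 28.696·0.28521)/(8.8406)] = 0.795·0.29852 = 0.23732 g/L.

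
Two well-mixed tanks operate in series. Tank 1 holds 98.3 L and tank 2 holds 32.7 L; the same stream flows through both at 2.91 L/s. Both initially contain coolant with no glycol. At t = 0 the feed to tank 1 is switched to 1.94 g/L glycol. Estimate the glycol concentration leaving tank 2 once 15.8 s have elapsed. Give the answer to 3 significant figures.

Species balance on tank i: dCᵢ/dt = (Cᵢ₋₁ − Cᵢ)/τᵢ with τᵢ = Vᵢ/Q.
τ₁ = 98.3/2.91 = 33.780 s; τ₂ = 32.7/2.91 = 11.237 s.
Solving the cascade with C₁(0)=C₂(0)=0 gives C₂(t) = C_in[1 − (τ₁ e^(−t/τ₁) − τ₂ e^(−t/τ₂))/(τ₁ − τ₂)].
At t = 15.8: e^(−t/τ₁) = 0.62642, e^(−t/τ₂) = 0.24511.
C₂ = 1.94·[1 − (33.780·0.62642 − 11.237·0.24511)/(22.543)] = 1.94·0.18350 = 0.35600 g/L.

0.356 g/L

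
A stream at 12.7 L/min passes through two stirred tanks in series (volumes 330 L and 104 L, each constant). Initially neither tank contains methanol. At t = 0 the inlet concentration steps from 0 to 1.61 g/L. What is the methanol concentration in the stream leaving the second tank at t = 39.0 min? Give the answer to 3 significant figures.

Each tank obeys Vᵢ dCᵢ/dt = Q(Cᵢ₋₁ − Cᵢ), so τᵢ = Vᵢ/Q.
τ₁ = 330/12.7 = 25.984 min; τ₂ = 104/12.7 = 8.1890 min.
Tank 1: C₁ = C_in(1 − e^(−t/τ₁)). Tank 2 (τ₁ ≠ τ₂): C₂ = C_in[1 − (τ₁ e^(−t/τ₁) − τ₂ e^(−t/τ₂))/(τ₁ − τ₂)].
At t = 39.0: e^(−t/τ₁) = 0.22293, e^(−t/τ₂) = 0.0085442.
C₂ = 1.61·[1 − (25.984·0.22293 − 8.1890·0.0085442)/(17.795)] = 1.61·0.67842 = 1.0923 g/L.

1.09 g/L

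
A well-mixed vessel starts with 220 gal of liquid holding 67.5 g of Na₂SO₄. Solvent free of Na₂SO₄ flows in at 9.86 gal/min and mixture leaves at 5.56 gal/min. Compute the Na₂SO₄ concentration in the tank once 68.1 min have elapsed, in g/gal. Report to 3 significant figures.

Total volume: dV/dt = Q_in − Q_out = 4.3000 gal/min, so V(t) = 220 + 4.3000 t and V(68.1) = 512.83 gal.
No Na₂SO₄ enters, so dm/dt = −Q_out · (m/V).
dm/m = −Q_out dt/(V₀ + 4.3000 t); integrating gives ln(m/m₀) = −(Q_out/(Q_in−Q_out)) ln(V/V₀).
m = m₀ (V₀/V)^(Q_out/(Q_in−Q_out)) = 67.5 × (220/512.83)^(1.2930) = 22.597 g.
C = m/V = 22.597/512.83 = 0.044063 g/gal.

0.0441 g/gal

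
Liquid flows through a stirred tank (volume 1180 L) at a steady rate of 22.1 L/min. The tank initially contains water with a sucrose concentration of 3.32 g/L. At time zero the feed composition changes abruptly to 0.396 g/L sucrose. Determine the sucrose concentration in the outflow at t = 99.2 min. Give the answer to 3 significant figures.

0.852 g/L

Species balance on the tank: V dC/dt = Q(C_in − C).
Time constant τ = V/Q = 1180/22.1 = 53.394 min.
Solution: C(t) = C_in + (C₀ − C_in) e^(−t/τ).
C(99.2) = 0.396 + (3.32 − 0.396)·e^(−99.2/53.394) = 0.396 + (2.9240)·0.15600 = 0.85214 g/L.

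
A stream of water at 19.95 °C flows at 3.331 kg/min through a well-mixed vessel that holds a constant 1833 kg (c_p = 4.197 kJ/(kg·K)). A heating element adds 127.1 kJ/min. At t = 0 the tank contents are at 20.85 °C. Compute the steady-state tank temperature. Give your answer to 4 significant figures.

29.04 °C

M c_p dT/dt = ṁ c_p (T_in − T) + Q̇.
At steady state dT/dt = 0 ⇒ T_ss = T_in + Q̇/(ṁ c_p) = 19.95 + 127.1/(3.331·4.197) = 29.0414 °C.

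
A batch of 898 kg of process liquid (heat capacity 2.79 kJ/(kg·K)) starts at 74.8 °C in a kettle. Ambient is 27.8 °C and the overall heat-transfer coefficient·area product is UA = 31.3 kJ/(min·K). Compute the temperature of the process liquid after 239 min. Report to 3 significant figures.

Lumped-capacitance energy balance: M c_p dT/dt = UA(T_amb − T).
dT/dt = (T_ss − T)/τ with T_ss = T_amb = 27.800 °C, τ = M c_p/UA = 898·2.79/31.3 = 80.045 min.
This is linear first-order; T(t) = T_ss + (T₀ − T_ss) e^(−t/τ).
T(239) = 27.800 + (47.000)·0.050499 = 30.173 °C.

30.2 °C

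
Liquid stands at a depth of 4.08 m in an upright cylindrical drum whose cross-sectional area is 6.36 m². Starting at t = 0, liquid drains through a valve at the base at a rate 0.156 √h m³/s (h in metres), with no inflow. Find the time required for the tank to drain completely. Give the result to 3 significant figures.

With no inflow, A dh/dt = −0.156 √h.
Separate and integrate: 2(√h − √h₀) = −(0.156/A) t.
Tank is empty when √h = 0: t_empty = 2A√h₀/0.156.
t_empty = 2·6.36·√4.08/0.156 = 12.720·2.0199/0.156 = 164.70 s.

165 s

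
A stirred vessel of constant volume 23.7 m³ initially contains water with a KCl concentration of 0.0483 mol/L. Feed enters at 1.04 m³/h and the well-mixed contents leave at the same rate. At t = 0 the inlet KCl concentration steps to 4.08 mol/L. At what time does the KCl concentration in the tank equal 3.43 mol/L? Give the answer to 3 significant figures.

41.6 h

Species balance: V dC/dt = Q(C_in − C) ⇒ τ = V/Q = 22.788 h.
C(t) = C_in + (C₀ − C_in) e^(−t/τ). Set C = 3.43 and solve for t:
e^(−t/τ) = (C − C_in)/(C₀ − C_in) = (3.43 − 4.08)/(0.0483 − 4.08) = 0.16122
t = −τ ln(…) = 22.788 × 1.8250 = 41.588 h.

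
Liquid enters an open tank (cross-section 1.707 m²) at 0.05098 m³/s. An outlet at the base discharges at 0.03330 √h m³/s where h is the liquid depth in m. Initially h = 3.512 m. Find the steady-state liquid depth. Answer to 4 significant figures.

Mass balance (ρ constant): A dh/dt = Q_in − 0.03330 √h. At steady state dh/dt = 0:
Q_in = 0.03330 √h_ss ⇒ √h_ss = 0.05098/0.03330 = 1.53093.
h_ss = 1.53093² = 2.34375 m. (Since h₀ = 3.512 m > h_ss, the level will fall toward this value.)

2.344 m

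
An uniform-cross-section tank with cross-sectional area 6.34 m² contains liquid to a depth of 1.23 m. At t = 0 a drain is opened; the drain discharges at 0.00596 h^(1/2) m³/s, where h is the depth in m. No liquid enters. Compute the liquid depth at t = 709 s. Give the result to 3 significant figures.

Mass balance (ρ constant): A dh/dt = −0.00596 √h.
This is separable: 2 d(√h)/dt = −0.00596/A, so √h = √h₀ − (0.00596/(2A)) t.
√h = √1.23 − 0.00596·709/(2·6.34) = 1.1091 − 0.33325 = 0.77580.
h = 0.77580² = 0.60187 m.

0.602 m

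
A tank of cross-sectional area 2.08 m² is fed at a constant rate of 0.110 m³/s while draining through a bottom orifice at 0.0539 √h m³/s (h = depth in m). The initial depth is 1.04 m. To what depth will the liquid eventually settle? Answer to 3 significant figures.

4.16 m

A dh/dt = Q_in − 0.0539 √h. Steady state requires inflow = outflow:
Q_in = 0.0539 √h_ss ⇒ √h_ss = 0.110/0.0539 = 2.0408.
h_ss = 2.0408² = 4.1649 m. (Since h₀ = 1.04 m < h_ss, the level will rise toward this value.)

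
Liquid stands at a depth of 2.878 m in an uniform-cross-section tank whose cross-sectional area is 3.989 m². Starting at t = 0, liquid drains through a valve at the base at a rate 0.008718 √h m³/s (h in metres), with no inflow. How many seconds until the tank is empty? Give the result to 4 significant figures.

1552 s

Mass balance (ρ constant): A dh/dt = −0.008718 √h.
Separate and integrate: 2(√h − √h₀) = −(0.008718/A) t.
Tank is empty when √h = 0: t_empty = 2A√h₀/0.008718.
t_empty = 2·3.989·√2.878/0.008718 = 7.97800·1.69647/0.008718 = 1552.47 s.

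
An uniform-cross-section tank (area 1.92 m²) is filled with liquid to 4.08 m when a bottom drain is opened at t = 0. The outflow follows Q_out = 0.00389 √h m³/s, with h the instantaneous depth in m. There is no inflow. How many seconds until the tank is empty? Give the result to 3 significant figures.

A dh/dt = −Q_out = −0.00389 √h.
Separate and integrate: 2(√h − √h₀) = −(0.00389/A) t.
Tank is empty when √h = 0: t_empty = 2A√h₀/0.00389.
t_empty = 2·1.92·√4.08/0.00389 = 3.8400·2.0199/0.00389 = 1993.9 s.

1990 s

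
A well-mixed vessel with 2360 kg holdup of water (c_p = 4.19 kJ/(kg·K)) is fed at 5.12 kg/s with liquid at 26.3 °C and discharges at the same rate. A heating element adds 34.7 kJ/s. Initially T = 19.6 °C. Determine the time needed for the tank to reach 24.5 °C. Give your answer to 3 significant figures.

410 s

First-law balance (no shaft work): M c_p dT/dt = ṁ c_p (T_in − T) + 34.7.
τ = M/ṁ = 460.94 s; T_ss = T_in + Q̇/(ṁ c_p) = 27.918 °C.
T(t) = T_ss + (T₀ − T_ss) e^(−t/τ). Set T = 24.5:
e^(−t/τ) = (24.5 − 27.918)/(19.6 − 27.918) = 0.41088
t = −460.94 · ln(0.41088) = 409.98 s.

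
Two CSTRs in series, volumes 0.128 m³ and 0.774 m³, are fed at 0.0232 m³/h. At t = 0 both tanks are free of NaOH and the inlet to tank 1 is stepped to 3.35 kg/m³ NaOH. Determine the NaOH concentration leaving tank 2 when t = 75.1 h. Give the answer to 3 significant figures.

Time constants: τᵢ = Vᵢ/Q for each well-mixed tank.
τ₁ = 0.128/0.0232 = 5.5172 h; τ₂ = 0.774/0.0232 = 33.362 h.
Tank 1: C₁ = C_in(1 − e^(−t/τ₁)). Tank 2 (τ₁ ≠ τ₂): C₂ = C_in[1 − (τ₁ e^(−t/τ₁) − τ₂ e^(−t/τ₂))/(τ₁ − τ₂)].
At t = 75.1: e^(−t/τ₁) = 1.2259e-06, e^(−t/τ₂) = 0.10529.
C₂ = 3.35·[1 − (5.5172·1.2259e-06 − 33.362·0.10529)/(-27.845)] = 3.35·0.87385 = 2.9274 kg/m³.

2.93 kg/m³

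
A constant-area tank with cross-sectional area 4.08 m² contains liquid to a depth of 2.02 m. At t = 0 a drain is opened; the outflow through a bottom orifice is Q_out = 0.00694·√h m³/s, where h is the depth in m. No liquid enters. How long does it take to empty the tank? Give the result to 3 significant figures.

A dh/dt = −Q_out = −0.00694 √h.
∫ h^(−1/2) dh = −(0.00694/A) ∫ dt, giving 2√h = 2√h₀ − (0.00694/A) t.
Set h = 0: 2√h₀ = (0.00694/A) t_empty ⇒ t_empty = 2A√h₀/0.00694.
t_empty = 2·4.08·√2.02/0.00694 = 8.1600·1.4213/0.00694 = 1671.1 s.

1670 s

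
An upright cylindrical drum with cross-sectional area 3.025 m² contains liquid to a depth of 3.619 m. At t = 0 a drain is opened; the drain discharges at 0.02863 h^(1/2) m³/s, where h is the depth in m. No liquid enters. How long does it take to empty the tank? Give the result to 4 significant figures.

A dh/dt = −Q_out = −0.02863 √h.
∫ h^(−1/2) dh = −(0.02863/A) ∫ dt, giving 2√h = 2√h₀ − (0.02863/A) t.
Set h = 0: 2√h₀ = (0.02863/A) t_empty ⇒ t_empty = 2A√h₀/0.02863.
t_empty = 2·3.025·√3.619/0.02863 = 6.05000·1.90237/0.02863 = 402.002 s.

402.0 s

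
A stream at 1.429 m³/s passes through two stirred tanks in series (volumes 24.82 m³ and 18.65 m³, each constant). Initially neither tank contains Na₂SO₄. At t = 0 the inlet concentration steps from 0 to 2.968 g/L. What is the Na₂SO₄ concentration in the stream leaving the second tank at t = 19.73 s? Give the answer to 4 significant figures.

Time constants: τᵢ = Vᵢ/Q for each well-mixed tank.
τ₁ = 24.82/1.429 = 17.3688 s; τ₂ = 18.65/1.429 = 13.0511 s.
Tank 1: C₁ = C_in(1 − e^(−t/τ₁)). Tank 2 (τ₁ ≠ τ₂): C₂ = C_in[1 − (τ₁ e^(−t/τ₁) − τ₂ e^(−t/τ₂))/(τ₁ − τ₂)].
At t = 19.73: e^(−t/τ₁) = 0.321118, e^(−t/τ₂) = 0.220523.
C₂ = 2.968·[1 − (17.3688·0.321118 − 13.0511·0.220523)/(4.31770)] = 2.968·0.374814 = 1.11245 g/L.

1.112 g/L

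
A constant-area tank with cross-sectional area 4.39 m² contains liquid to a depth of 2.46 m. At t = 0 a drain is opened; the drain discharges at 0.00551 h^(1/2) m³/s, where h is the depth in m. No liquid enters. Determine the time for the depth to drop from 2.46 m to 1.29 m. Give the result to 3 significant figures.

689 s

A dh/dt = −Q_out = −0.00551 √h.
This is separable: 2 d(√h)/dt = −0.00551/A, so √h = √h₀ − (0.00551/(2A)) t.
t = 2A(√h₀ − √h)/0.00551 = 2·4.39·(√2.46 − √1.29)/0.00551
  = 8.7800 × (1.5684 − 1.1358) / 0.00551 = 689.42 s.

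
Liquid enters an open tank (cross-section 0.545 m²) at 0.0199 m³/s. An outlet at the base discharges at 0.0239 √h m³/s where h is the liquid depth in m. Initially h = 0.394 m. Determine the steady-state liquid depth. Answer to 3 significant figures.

0.693 m

A dh/dt = Q_in − 0.0239 √h. Steady state requires inflow = outflow:
Q_in = 0.0239 √h_ss ⇒ √h_ss = 0.0199/0.0239 = 0.83264.
h_ss = 0.83264² = 0.69328 m. (Since h₀ = 0.394 m < h_ss, the level will rise toward this value.)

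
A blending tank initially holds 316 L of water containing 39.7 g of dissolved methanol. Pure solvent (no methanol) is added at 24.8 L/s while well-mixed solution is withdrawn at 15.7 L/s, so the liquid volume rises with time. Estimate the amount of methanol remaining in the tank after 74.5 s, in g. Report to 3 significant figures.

5.50 g

Total volume: dV/dt = Q_in − Q_out = 9.1000 L/s, so V(t) = 316 + 9.1000 t and V(74.5) = 993.95 L.
Solute balance: dm/dt = 0 − Q_out C = −Q_out m/V(t).
Separate: dm/m = −Q_out dt/V(t) ⇒ ln(m/m₀) = −(Q_out/(Q_in−Q_out)) ln(V/V₀).
m = m₀ (V₀/V)^(Q_out/(Q_in−Q_out)) = 39.7 × (316/993.95)^(1.7253) = 5.4974 g.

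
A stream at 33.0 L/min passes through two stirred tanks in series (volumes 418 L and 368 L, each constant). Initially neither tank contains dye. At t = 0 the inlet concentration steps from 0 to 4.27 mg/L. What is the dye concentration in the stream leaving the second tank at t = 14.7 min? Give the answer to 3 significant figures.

1.50 mg/L

Each tank obeys Vᵢ dCᵢ/dt = Q(Cᵢ₋₁ − Cᵢ), so τᵢ = Vᵢ/Q.
τ₁ = 418/33.0 = 12.667 min; τ₂ = 368/33.0 = 11.152 min.
Tank 1: C₁ = C_in(1 − e^(−t/τ₁)). Tank 2 (τ₁ ≠ τ₂): C₂ = C_in[1 − (τ₁ e^(−t/τ₁) − τ₂ e^(−t/τ₂))/(τ₁ − τ₂)].
At t = 14.7: e^(−t/τ₁) = 0.31332, e^(−t/τ₂) = 0.26761.
C₂ = 4.27·[1 − (12.667·0.31332 − 11.152·0.26761)/(1.5152)] = 4.27·0.35028 = 1.4957 mg/L.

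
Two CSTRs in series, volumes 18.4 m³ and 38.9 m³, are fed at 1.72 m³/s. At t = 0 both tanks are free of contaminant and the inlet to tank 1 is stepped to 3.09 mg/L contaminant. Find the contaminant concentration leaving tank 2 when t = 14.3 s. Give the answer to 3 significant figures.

Time constants: τᵢ = Vᵢ/Q for each well-mixed tank.
τ₁ = 18.4/1.72 = 10.698 s; τ₂ = 38.9/1.72 = 22.616 s.
Tank 1: C₁ = C_in(1 − e^(−t/τ₁)). Tank 2 (τ₁ ≠ τ₂): C₂ = C_in[1 − (τ₁ e^(−t/τ₁) − τ₂ e^(−t/τ₂))/(τ₁ − τ₂)].
At t = 14.3: e^(−t/τ₁) = 0.26270, e^(−t/τ₂) = 0.53137.
C₂ = 3.09·[1 − (10.698·0.26270 − 22.616·0.53137)/(-11.919)] = 3.09·0.22747 = 0.70290 mg/L.

0.703 mg/L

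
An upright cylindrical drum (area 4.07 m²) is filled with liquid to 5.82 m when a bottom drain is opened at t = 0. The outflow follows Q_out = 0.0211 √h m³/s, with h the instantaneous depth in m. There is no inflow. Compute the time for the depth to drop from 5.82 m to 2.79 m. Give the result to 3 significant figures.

With no inflow, A dh/dt = −0.0211 √h.
Separate and integrate: 2(√h − √h₀) = −(0.0211/A) t.
t = 2A(√h₀ − √h)/0.0211 = 2·4.07·(√5.82 − √2.79)/0.0211
  = 8.1400 × (2.4125 − 1.6703) / 0.0211 = 286.30 s.

286 s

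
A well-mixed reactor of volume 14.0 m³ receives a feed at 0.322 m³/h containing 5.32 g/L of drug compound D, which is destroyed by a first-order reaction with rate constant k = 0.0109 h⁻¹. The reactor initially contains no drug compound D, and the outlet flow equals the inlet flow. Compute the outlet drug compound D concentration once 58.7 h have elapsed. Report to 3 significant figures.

3.12 g/L

Species balance: V dC/dt = Q C_in − Q C − k V C.
This is linear with rate a = Q/V + k = 0.033900 h⁻¹.
C_ss = Q C_in/(Q + kV) = 3.6094 g/L; C(t) = C_ss + (C₀ − C_ss) e^(−a t).
C(58.7) = 3.6094 + (-3.6094)·e^(−0.033900·58.7) = 3.6094 + (-3.6094)·0.13670 = 3.1160 g/L.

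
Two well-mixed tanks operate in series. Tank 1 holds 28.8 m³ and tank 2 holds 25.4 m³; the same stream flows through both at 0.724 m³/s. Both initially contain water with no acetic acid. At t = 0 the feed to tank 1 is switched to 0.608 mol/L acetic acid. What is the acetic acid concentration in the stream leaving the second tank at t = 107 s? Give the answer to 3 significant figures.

0.473 mol/L

Species balance on tank i: dCᵢ/dt = (Cᵢ₋₁ − Cᵢ)/τᵢ with τᵢ = Vᵢ/Q.
τ₁ = 28.8/0.724 = 39.779 s; τ₂ = 25.4/0.724 = 35.083 s.
Tank 1: C₁ = C_in(1 − e^(−t/τ₁)). Tank 2 (τ₁ ≠ τ₂): C₂ = C_in[1 − (τ₁ e^(−t/τ₁) − τ₂ e^(−t/τ₂))/(τ₁ − τ₂)].
At t = 107: e^(−t/τ₁) = 0.067890, e^(−t/τ₂) = 0.047363.
C₂ = 0.608·[1 − (39.779·0.067890 − 35.083·0.047363)/(4.6961)] = 0.608·0.77876 = 0.47348 mol/L.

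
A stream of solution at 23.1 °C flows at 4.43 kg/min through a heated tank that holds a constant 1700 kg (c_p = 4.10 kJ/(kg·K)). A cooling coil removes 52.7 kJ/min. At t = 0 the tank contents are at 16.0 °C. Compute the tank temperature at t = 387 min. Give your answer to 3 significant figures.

Energy balance: M c_p dT/dt = ṁ c_p (T_in − T) − 52.7.
τ = M/ṁ = 383.75 min; T_ss = T_in − Q̇/(ṁ c_p) = 23.1 − 52.7/(4.43·4.10) = 20.198 °C.
Integrating: T(t) = T_ss + (T₀ − T_ss) e^(−t/τ).
T(387) = 20.198 + (-4.1985)·e^(−387/383.75) = 20.198 + (-4.1985)·0.36477 = 18.667 °C.

18.7 °C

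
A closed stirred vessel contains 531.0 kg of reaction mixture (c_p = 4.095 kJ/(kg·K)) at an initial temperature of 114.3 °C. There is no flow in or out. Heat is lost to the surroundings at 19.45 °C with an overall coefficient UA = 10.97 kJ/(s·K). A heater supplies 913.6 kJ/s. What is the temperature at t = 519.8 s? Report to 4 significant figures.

First-law balance (no shaft work): M c_p dT/dt = −UA(T − T_amb) + Q̇.
dT/dt = (T_ss − T)/τ with T_ss = T_amb + Q̇/UA = 19.45 + 913.6/10.97 = 102.732 °C, τ = M c_p/UA = 531.0·4.095/10.97 = 198.217 s.
This is linear first-order; T(t) = T_ss + (T₀ − T_ss) e^(−t/τ).
T(519.8) = 102.732 + (11.5683)·0.0726303 = 103.572 °C.

103.6 °C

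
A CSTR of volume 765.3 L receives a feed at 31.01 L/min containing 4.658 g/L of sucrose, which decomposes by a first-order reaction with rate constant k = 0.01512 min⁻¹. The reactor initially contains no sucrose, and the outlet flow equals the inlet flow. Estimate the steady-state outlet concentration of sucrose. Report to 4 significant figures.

3.392 g/L

Accumulation = in − out − consumed: V dC/dt = Q C_in − Q C − k V C.
At steady state: 0 = Q C_in − (Q + kV) C_ss, so C_ss = Q C_in/(Q + kV).
C_ss = 31.01·4.658/(31.01 + 0.01512·765.3) = 144.445/42.5813 = 3.39220 g/L.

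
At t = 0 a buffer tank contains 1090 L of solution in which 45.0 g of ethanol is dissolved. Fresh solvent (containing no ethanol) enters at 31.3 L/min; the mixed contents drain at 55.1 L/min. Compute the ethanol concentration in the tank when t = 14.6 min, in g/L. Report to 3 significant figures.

Let m(t) be the amount of ethanol. Volume: V(t) = V₀ + (Q_in − Q_out) t = 1090 − 23.800 t; V(14.6) = 742.52 L.
No ethanol enters, so dm/dt = −Q_out · (m/V).
dm/m = −Q_out dt/(V₀ − 23.800 t); integrating gives ln(m/m₀) = −(Q_out/(Q_in−Q_out)) ln(V/V₀).
m = m₀ (V₀/V)^(Q_out/(Q_in−Q_out)) = 45.0 × (1090/742.52)^(-2.3151) = 18.503 g.
C = m/V = 18.503/742.52 = 0.024919 g/L.

0.0249 g/L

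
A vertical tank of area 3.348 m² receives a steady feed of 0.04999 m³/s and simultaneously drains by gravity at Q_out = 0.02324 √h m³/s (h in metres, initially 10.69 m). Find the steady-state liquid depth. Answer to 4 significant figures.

A dh/dt = Q_in − 0.02324 √h. Steady state requires inflow = outflow:
Q_in = 0.02324 √h_ss ⇒ √h_ss = 0.04999/0.02324 = 2.15103.
h_ss = 2.15103² = 4.62694 m. (Since h₀ = 10.69 m > h_ss, the level will fall toward this value.)

4.627 m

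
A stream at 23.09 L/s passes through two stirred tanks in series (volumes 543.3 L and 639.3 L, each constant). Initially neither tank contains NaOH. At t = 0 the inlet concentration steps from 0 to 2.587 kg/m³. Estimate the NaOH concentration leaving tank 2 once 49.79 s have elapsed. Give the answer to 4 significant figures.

Each tank obeys Vᵢ dCᵢ/dt = Q(Cᵢ₋₁ − Cᵢ), so τᵢ = Vᵢ/Q.
τ₁ = 543.3/23.09 = 23.5297 s; τ₂ = 639.3/23.09 = 27.6873 s.
Solving the cascade with C₁(0)=C₂(0)=0 gives C₂(t) = C_in[1 − (τ₁ e^(−t/τ₁) − τ₂ e^(−t/τ₂))/(τ₁ − τ₂)].
At t = 49.79: e^(−t/τ₁) = 0.120506, e^(−t/τ₂) = 0.165581.
C₂ = 2.587·[1 − (23.5297·0.120506 − 27.6873·0.165581)/(-4.15764)] = 2.587·0.579327 = 1.49872 kg/m³.

1.499 kg/m³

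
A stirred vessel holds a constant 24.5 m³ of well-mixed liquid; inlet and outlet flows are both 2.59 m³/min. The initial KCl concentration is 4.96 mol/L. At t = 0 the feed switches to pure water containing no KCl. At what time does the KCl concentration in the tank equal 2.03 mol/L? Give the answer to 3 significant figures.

Species balance: V dC/dt = Q(C_in − C) ⇒ τ = V/Q = 9.4595 min.
C(t) = C_in + (C₀ − C_in) e^(−t/τ). Set C = 2.03 and solve for t:
e^(−t/τ) = (C − C_in)/(C₀ − C_in) = (2.03 − 0)/(4.96 − 0) = 0.40927
t = −τ ln(…) = 9.4595 × 0.89337 = 8.4508 min.

8.45 min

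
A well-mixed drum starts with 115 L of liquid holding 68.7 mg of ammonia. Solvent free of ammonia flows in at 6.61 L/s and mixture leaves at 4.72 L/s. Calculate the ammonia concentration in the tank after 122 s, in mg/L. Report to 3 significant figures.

0.0127 mg/L

Total volume: dV/dt = Q_in − Q_out = 1.8900 L/s, so V(t) = 115 + 1.8900 t and V(122) = 345.58 L.
Solute balance: dm/dt = 0 − Q_out C = −Q_out m/V(t).
dm/m = −Q_out dt/(V₀ + 1.8900 t); integrating gives ln(m/m₀) = −(Q_out/(Q_in−Q_out)) ln(V/V₀).
m = m₀ (V₀/V)^(Q_out/(Q_in−Q_out)) = 68.7 × (115/345.58)^(2.4974) = 4.4014 mg.
C = m/V = 4.4014/345.58 = 0.012736 mg/L.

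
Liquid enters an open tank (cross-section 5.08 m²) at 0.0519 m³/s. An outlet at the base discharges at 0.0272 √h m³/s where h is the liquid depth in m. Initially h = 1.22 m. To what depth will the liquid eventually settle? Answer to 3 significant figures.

3.64 m

Level balance: A dh/dt = 0.0519 − 0.0272 √h. Setting dh/dt = 0:
Q_in = 0.0272 √h_ss ⇒ √h_ss = 0.0519/0.0272 = 1.9081.
h_ss = 1.9081² = 3.6408 m. (Since h₀ = 1.22 m < h_ss, the level will rise toward this value.)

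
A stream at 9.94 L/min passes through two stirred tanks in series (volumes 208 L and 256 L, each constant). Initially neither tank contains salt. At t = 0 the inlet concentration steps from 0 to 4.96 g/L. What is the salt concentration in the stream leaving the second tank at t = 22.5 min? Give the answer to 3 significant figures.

1.25 g/L

Each tank obeys Vᵢ dCᵢ/dt = Q(Cᵢ₋₁ − Cᵢ), so τᵢ = Vᵢ/Q.
τ₁ = 208/9.94 = 20.926 min; τ₂ = 256/9.94 = 25.755 min.
Solving the cascade with C₁(0)=C₂(0)=0 gives C₂(t) = C_in[1 − (τ₁ e^(−t/τ₁) − τ₂ e^(−t/τ₂))/(τ₁ − τ₂)].
At t = 22.5: e^(−t/τ₁) = 0.34122, e^(−t/τ₂) = 0.41743.
C₂ = 4.96·[1 − (20.926·0.34122 − 25.755·0.41743)/(-4.8290)] = 4.96·0.25230 = 1.2514 g/L.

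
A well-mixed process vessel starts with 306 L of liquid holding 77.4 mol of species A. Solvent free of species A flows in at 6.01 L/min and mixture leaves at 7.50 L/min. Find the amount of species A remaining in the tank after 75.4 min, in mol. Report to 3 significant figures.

7.74 mol

Let m(t) be the amount of species A. Volume: V(t) = V₀ + (Q_in − Q_out) t = 306 − 1.4900 t; V(75.4) = 193.65 L.
Solute balance: dm/dt = 0 − Q_out C = −Q_out m/V(t).
Separate: dm/m = −Q_out dt/V(t) ⇒ ln(m/m₀) = −(Q_out/(Q_in−Q_out)) ln(V/V₀).
m = m₀ (V₀/V)^(Q_out/(Q_in−Q_out)) = 77.4 × (306/193.65)^(-5.0336) = 7.7375 mol.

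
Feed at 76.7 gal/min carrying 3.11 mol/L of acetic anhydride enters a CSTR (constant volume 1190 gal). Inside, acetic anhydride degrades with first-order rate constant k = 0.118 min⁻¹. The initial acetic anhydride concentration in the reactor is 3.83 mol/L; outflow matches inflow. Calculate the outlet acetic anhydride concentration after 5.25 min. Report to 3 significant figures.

Accumulation = in − out − consumed: V dC/dt = Q C_in − Q C − k V C.
dC/dt = (Q/V) C_in − (Q/V + k) C; effective rate a = Q/V + k = 0.064454 + 0.118 = 0.18245 min⁻¹.
C_ss = Q C_in/(Q + kV) = 1.0986 mol/L; C(t) = C_ss + (C₀ − C_ss) e^(−a t).
C(5.25) = 1.0986 + (2.7314)·e^(−0.18245·5.25) = 1.0986 + (2.7314)·0.38370 = 2.1467 mol/L.

2.15 mol/L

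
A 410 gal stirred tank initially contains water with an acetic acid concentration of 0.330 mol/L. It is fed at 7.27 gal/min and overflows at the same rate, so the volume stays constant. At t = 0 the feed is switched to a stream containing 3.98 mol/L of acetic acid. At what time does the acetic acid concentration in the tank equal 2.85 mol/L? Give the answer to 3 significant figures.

Transient balance on the dissolved component: V dC/dt = Q(C_in − C), so τ = V/Q = 56.396 min.
C(t) = C_in + (C₀ − C_in) e^(−t/τ). Set C = 2.85 and solve for t:
e^(−t/τ) = (C − C_in)/(C₀ − C_in) = (2.85 − 3.98)/(0.330 − 3.98) = 0.30959
t = −τ ln(…) = 56.396 × 1.1725 = 66.125 min.

66.1 min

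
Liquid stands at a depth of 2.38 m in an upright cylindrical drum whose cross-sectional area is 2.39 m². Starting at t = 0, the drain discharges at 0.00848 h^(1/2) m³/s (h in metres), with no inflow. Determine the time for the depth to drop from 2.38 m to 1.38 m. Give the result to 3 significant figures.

With no inflow, A dh/dt = −0.00848 √h.
∫ h^(−1/2) dh = −(0.00848/A) ∫ dt, giving 2√h = 2√h₀ − (0.00848/A) t.
t = 2A(√h₀ − √h)/0.00848 = 2·2.39·(√2.38 − √1.38)/0.00848
  = 4.7800 × (1.5427 − 1.1747) / 0.00848 = 207.43 s.

207 s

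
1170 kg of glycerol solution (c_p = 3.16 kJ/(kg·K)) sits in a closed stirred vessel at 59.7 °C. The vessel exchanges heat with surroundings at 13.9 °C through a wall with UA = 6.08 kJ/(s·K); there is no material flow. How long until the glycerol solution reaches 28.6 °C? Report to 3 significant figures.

691 s

M c_p dT/dt = −UA(T − T_amb).
τ = M c_p/UA = 608.09 s; T_ss = T_amb = 13.900 °C.
T(t) = T_ss + (T₀ − T_ss)e^(−t/τ); set T = 28.6:
t = −τ ln[(T − T_ss)/(T₀ − T_ss)] = −608.09 · ln(0.32096) = 691.06 s.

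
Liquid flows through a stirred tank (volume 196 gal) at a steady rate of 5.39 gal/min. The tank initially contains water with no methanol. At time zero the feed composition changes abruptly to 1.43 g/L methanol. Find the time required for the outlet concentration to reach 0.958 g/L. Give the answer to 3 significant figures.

Species balance: V dC/dt = Q(C_in − C) ⇒ τ = V/Q = 36.364 min.
C(t) = C_in + (C₀ − C_in) e^(−t/τ). Set C = 0.958 and solve for t:
e^(−t/τ) = (C − C_in)/(C₀ − C_in) = (0.958 − 1.43)/(0 − 1.43) = 0.33007
t = −τ ln(…) = 36.364 × 1.1085 = 40.307 min.

40.3 min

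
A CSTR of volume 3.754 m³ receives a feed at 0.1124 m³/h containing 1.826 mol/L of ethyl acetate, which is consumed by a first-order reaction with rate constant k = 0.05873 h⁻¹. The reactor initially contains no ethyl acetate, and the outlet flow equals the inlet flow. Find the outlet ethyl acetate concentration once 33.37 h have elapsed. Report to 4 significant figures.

Species balance: V dC/dt = Q C_in − Q C − k V C.
dC/dt = (Q/V) C_in − (Q/V + k) C; effective rate a = Q/V + k = 0.0299414 + 0.05873 = 0.0886714 h⁻¹.
C_ss = Q C_in/(Q + kV) = 0.616580 mol/L; C(t) = C_ss + (C₀ − C_ss) e^(−a t).
C(33.37) = 0.616580 + (-0.616580)·e^(−0.0886714·33.37) = 0.616580 + (-0.616580)·0.0518726 = 0.584596 mol/L.

0.5846 mol/L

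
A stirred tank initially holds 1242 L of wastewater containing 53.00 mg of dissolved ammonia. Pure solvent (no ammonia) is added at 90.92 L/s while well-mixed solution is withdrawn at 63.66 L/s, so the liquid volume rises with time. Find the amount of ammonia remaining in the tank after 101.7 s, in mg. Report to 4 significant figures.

Let m(t) be the amount of ammonia. Volume: V(t) = V₀ + (Q_in − Q_out) t = 1242 + 27.2600 t; V(101.7) = 4014.34 L.
Solute balance: dm/dt = 0 − Q_out C = −Q_out m/V(t).
Separate: dm/m = −Q_out dt/V(t) ⇒ ln(m/m₀) = −(Q_out/(Q_in−Q_out)) ln(V/V₀).
m = m₀ (V₀/V)^(Q_out/(Q_in−Q_out)) = 53.00 × (1242/4014.34)^(2.33529) = 3.42344 mg.

3.423 mg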